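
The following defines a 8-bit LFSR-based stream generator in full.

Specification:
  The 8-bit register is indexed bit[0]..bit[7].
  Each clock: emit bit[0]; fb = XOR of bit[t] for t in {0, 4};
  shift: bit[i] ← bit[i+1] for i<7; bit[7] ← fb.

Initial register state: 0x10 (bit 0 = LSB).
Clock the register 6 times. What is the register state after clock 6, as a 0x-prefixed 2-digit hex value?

reg_0 = 0x10
clock 1: out=0, reg = 0x88
clock 2: out=0, reg = 0x44
clock 3: out=0, reg = 0x22
clock 4: out=0, reg = 0x11
clock 5: out=1, reg = 0x08
clock 6: out=0, reg = 0x04

0x04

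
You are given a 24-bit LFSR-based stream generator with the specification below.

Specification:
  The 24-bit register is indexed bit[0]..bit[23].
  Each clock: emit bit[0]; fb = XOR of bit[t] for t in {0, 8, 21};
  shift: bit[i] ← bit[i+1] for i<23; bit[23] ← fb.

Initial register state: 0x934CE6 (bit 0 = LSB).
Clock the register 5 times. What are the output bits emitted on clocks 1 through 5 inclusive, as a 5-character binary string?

reg_0 = 0x934CE6
clock 1: out=0, reg = 0x49A673
clock 2: out=1, reg = 0xA4D339
clock 3: out=1, reg = 0xD2699C
clock 4: out=0, reg = 0xE934CE
clock 5: out=0, reg = 0xF49A67

01100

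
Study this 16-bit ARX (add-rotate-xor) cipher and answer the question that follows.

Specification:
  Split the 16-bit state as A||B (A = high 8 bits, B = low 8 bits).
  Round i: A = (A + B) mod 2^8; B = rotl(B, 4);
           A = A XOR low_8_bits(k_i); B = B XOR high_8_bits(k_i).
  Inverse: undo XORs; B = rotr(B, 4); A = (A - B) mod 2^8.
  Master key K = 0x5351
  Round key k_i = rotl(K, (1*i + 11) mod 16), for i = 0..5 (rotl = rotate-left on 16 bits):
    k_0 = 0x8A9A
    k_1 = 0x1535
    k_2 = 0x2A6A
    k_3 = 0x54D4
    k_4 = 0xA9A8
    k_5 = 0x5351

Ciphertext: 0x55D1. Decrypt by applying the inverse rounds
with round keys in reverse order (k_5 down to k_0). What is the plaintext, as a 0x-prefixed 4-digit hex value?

0x5953

s_0 = ciphertext = 0x55D1
s_1 = InvRound(s_0, k_5) = 0xDC28
s_2 = InvRound(s_1, k_4) = 0x5C18
s_3 = InvRound(s_2, k_3) = 0xC4C4
s_4 = InvRound(s_3, k_2) = 0xC0EE
s_5 = InvRound(s_4, k_1) = 0x36BF
s_6 = InvRound(s_5, k_0) = 0x5953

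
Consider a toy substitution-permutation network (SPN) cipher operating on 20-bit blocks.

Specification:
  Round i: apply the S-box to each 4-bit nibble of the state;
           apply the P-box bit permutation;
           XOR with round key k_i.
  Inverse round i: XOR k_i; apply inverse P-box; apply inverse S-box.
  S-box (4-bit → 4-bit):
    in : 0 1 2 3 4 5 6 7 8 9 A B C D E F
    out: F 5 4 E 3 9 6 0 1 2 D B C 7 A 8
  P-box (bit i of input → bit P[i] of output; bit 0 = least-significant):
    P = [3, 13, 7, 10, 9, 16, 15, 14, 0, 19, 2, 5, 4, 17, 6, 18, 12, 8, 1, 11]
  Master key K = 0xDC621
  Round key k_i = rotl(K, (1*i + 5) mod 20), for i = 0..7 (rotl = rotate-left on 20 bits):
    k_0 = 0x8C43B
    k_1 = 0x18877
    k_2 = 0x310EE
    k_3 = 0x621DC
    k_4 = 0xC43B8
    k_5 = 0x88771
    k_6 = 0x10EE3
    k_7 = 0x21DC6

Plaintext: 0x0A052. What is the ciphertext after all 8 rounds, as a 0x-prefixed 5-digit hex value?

0xDC220

s_0 = plaintext = 0x0A052
s_1 = Round(s_0, k_0) = 0x49FCC
s_2 = Round(s_1, k_1) = 0x35DD7
s_3 = Round(s_2, k_2) = 0xE9BF9
s_4 = Round(s_3, k_3) = 0xC48FD
s_5 = Round(s_4, k_4) = 0xE2B23
s_6 = Round(s_5, k_5) = 0x02A90
s_7 = Round(s_6, k_6) = 0x0330C
s_8 = Round(s_7, k_7) = 0xDC220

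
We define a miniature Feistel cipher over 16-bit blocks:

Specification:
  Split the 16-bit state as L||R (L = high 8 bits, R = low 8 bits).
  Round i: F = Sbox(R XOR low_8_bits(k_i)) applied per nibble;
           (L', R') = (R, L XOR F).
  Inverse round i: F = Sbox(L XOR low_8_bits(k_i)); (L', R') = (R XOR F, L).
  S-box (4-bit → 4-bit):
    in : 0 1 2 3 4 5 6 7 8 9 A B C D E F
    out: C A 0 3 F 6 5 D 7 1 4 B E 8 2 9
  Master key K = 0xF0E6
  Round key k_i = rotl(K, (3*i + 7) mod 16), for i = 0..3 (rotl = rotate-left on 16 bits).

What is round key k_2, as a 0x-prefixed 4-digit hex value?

K = 0xF0E6
k_0 = rotl(K, (3*0+7) mod 16) = rotl(K, 7) = 0x7378
k_1 = rotl(K, (3*1+7) mod 16) = rotl(K, 10) = 0x9BC3
k_2 = rotl(K, (3*2+7) mod 16) = rotl(K, 13) = 0xDE1C

0xDE1C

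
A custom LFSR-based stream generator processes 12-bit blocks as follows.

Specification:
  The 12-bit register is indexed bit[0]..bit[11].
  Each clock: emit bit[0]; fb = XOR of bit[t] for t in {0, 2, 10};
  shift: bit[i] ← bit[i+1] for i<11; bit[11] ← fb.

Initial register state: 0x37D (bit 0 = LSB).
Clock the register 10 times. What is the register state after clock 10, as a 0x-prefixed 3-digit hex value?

reg_0 = 0x37D
clock 1: out=1, reg = 0x1BE
clock 2: out=0, reg = 0x8DF
clock 3: out=1, reg = 0x46F
clock 4: out=1, reg = 0xA37
clock 5: out=1, reg = 0x51B
clock 6: out=1, reg = 0x28D
clock 7: out=1, reg = 0x146
clock 8: out=0, reg = 0x8A3
clock 9: out=1, reg = 0xC51
clock 10: out=1, reg = 0x628

0x628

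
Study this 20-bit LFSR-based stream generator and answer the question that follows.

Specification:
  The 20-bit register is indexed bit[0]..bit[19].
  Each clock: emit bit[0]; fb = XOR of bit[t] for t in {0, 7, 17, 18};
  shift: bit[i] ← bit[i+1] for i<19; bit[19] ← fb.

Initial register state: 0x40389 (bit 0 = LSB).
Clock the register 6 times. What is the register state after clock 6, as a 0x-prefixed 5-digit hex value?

reg_0 = 0x40389
clock 1: out=1, reg = 0xA01C4
clock 2: out=0, reg = 0x500E2
clock 3: out=0, reg = 0x28071
clock 4: out=1, reg = 0x14038
clock 5: out=0, reg = 0x0A01C
clock 6: out=0, reg = 0x0500E

0x0500E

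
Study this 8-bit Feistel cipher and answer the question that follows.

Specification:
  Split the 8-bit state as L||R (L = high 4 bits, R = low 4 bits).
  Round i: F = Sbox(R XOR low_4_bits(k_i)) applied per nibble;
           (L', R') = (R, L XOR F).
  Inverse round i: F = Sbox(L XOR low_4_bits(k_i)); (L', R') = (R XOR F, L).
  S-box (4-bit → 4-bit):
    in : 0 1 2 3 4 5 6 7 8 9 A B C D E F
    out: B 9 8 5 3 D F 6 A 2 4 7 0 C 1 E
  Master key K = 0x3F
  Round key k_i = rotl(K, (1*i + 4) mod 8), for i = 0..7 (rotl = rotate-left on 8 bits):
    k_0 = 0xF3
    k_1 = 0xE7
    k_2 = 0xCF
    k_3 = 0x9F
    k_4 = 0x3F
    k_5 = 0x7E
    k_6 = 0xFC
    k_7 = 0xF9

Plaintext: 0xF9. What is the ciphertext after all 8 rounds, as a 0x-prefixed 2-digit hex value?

0xB3

s_0 = plaintext = 0xF9
s_1 = Round(s_0, k_0) = 0x9B
s_2 = Round(s_1, k_1) = 0xB9
s_3 = Round(s_2, k_2) = 0x94
s_4 = Round(s_3, k_3) = 0x4E
s_5 = Round(s_4, k_4) = 0xED
s_6 = Round(s_5, k_5) = 0xDB
s_7 = Round(s_6, k_6) = 0xBB
s_8 = Round(s_7, k_7) = 0xB3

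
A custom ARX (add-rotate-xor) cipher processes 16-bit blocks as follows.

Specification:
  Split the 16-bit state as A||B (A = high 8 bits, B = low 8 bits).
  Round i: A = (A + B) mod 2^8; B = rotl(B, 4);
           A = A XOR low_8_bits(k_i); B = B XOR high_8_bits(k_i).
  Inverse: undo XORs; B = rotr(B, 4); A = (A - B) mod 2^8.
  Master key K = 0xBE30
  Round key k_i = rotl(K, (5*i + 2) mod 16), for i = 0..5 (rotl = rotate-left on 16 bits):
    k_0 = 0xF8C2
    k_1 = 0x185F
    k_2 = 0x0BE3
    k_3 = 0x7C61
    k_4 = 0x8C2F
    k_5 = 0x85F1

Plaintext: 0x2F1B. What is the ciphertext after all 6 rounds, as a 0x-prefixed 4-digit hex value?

0x4B0D

s_0 = plaintext = 0x2F1B
s_1 = Round(s_0, k_0) = 0x8849
s_2 = Round(s_1, k_1) = 0x8E8C
s_3 = Round(s_2, k_2) = 0xF9C3
s_4 = Round(s_3, k_3) = 0xDD40
s_5 = Round(s_4, k_4) = 0x3288
s_6 = Round(s_5, k_5) = 0x4B0D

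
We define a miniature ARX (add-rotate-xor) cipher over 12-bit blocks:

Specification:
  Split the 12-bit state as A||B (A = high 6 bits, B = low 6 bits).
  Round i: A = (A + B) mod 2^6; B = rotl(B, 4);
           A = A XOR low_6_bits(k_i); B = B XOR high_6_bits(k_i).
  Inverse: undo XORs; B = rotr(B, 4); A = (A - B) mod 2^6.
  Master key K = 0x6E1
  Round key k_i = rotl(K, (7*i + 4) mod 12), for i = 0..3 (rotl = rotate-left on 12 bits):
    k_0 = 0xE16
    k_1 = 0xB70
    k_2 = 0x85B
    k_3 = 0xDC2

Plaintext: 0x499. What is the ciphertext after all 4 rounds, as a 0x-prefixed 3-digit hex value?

s_0 = plaintext = 0x499
s_1 = Round(s_0, k_0) = 0xF6E
s_2 = Round(s_1, k_1) = 0x6C6
s_3 = Round(s_2, k_2) = 0xE80
s_4 = Round(s_3, k_3) = 0xE37

0xE37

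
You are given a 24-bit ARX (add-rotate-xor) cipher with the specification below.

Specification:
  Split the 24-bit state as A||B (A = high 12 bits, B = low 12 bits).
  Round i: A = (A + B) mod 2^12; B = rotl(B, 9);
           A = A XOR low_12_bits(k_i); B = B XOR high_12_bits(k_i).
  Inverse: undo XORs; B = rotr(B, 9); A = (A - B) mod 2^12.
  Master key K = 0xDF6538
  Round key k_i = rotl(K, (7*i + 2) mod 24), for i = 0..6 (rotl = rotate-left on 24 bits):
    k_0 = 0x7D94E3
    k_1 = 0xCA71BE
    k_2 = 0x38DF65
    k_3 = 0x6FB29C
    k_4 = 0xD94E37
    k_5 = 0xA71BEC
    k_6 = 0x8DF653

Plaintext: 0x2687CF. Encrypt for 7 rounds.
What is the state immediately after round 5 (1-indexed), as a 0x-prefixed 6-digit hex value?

s_0 = plaintext = 0x2687CF
s_1 = Round(s_0, k_0) = 0xED4920
s_2 = Round(s_1, k_1) = 0x64AD83
s_3 = Round(s_2, k_2) = 0xCA843D
s_4 = Round(s_3, k_3) = 0x279C7C
s_5 = Round(s_4, k_4) = 0x0C241B
s_6 = Round(s_5, k_5) = 0xF31CF2
s_7 = Round(s_6, k_6) = 0xA70D41

0x0C241B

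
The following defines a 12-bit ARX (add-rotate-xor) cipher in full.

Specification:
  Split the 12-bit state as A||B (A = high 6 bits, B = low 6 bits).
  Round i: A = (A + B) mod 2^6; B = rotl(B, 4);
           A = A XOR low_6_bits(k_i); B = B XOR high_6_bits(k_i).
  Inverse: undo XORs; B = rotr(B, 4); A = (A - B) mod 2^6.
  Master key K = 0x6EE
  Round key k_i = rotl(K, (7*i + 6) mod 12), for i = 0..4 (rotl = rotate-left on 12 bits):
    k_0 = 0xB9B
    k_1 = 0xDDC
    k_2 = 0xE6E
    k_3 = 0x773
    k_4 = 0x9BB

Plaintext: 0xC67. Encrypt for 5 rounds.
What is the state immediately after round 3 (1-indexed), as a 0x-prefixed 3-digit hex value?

s_0 = plaintext = 0xC67
s_1 = Round(s_0, k_0) = 0x0D7
s_2 = Round(s_1, k_1) = 0x182
s_3 = Round(s_2, k_2) = 0x999
s_4 = Round(s_3, k_3) = 0x30B
s_5 = Round(s_4, k_4) = 0xB14

0x999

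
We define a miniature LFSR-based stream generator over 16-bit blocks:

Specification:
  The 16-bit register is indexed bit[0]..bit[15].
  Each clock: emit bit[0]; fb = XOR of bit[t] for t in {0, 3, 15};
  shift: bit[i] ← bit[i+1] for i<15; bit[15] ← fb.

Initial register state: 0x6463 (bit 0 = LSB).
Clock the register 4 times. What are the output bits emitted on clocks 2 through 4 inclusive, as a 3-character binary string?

reg_0 = 0x6463
clock 1: out=1, reg = 0xB231
clock 2: out=1, reg = 0x5918
clock 3: out=0, reg = 0xAC8C
clock 4: out=0, reg = 0x5646

100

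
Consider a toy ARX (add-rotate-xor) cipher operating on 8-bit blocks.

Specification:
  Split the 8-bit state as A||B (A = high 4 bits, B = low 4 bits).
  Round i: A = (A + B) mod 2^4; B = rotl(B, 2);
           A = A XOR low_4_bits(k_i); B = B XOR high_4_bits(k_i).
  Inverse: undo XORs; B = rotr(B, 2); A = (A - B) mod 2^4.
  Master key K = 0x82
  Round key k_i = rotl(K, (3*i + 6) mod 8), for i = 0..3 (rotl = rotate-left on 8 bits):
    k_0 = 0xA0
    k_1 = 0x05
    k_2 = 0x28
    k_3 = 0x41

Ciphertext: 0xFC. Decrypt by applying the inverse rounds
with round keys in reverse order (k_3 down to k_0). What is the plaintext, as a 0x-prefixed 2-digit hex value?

0x7A

s_0 = ciphertext = 0xFC
s_1 = InvRound(s_0, k_3) = 0xC2
s_2 = InvRound(s_1, k_2) = 0x40
s_3 = InvRound(s_2, k_1) = 0x10
s_4 = InvRound(s_3, k_0) = 0x7A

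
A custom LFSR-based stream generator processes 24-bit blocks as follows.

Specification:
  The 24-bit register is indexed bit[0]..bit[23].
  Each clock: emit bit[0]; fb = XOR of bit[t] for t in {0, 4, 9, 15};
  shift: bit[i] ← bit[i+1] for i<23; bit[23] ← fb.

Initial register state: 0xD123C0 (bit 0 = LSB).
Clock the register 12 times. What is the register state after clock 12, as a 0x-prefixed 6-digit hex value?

0x6CFD12

reg_0 = 0xD123C0
clock 1: out=0, reg = 0xE891E0
clock 2: out=0, reg = 0xF448F0
clock 3: out=0, reg = 0xFA2478
clock 4: out=0, reg = 0xFD123C
clock 5: out=0, reg = 0x7E891E
clock 6: out=0, reg = 0x3F448F
clock 7: out=1, reg = 0x9FA247
clock 8: out=1, reg = 0xCFD123
clock 9: out=1, reg = 0x67E891
clock 10: out=1, reg = 0xB3F448
clock 11: out=0, reg = 0xD9FA24
clock 12: out=0, reg = 0x6CFD12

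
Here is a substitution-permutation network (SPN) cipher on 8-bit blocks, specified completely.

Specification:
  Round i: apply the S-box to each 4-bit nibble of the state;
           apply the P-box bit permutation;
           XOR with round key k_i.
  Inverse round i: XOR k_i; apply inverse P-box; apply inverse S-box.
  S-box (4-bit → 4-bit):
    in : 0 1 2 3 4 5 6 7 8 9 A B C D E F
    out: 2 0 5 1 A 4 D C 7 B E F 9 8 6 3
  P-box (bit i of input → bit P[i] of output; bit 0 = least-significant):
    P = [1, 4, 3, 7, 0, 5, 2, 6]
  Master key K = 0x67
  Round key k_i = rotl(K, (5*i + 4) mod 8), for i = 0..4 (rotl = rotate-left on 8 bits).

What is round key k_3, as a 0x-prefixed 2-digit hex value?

0x3B

K = 0x67
k_0 = rotl(K, (5*0+4) mod 8) = rotl(K, 4) = 0x76
k_1 = rotl(K, (5*1+4) mod 8) = rotl(K, 1) = 0xCE
k_2 = rotl(K, (5*2+4) mod 8) = rotl(K, 6) = 0xD9
k_3 = rotl(K, (5*3+4) mod 8) = rotl(K, 3) = 0x3B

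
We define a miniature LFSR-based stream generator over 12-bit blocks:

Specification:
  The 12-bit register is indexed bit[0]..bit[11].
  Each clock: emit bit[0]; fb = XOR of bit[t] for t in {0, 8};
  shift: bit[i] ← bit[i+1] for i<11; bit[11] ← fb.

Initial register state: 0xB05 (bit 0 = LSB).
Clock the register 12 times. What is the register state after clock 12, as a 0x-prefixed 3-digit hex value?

0x5EE

reg_0 = 0xB05
clock 1: out=1, reg = 0x582
clock 2: out=0, reg = 0xAC1
clock 3: out=1, reg = 0xD60
clock 4: out=0, reg = 0xEB0
clock 5: out=0, reg = 0x758
clock 6: out=0, reg = 0xBAC
clock 7: out=0, reg = 0xDD6
clock 8: out=0, reg = 0xEEB
clock 9: out=1, reg = 0xF75
clock 10: out=1, reg = 0x7BA
clock 11: out=0, reg = 0xBDD
clock 12: out=1, reg = 0x5EE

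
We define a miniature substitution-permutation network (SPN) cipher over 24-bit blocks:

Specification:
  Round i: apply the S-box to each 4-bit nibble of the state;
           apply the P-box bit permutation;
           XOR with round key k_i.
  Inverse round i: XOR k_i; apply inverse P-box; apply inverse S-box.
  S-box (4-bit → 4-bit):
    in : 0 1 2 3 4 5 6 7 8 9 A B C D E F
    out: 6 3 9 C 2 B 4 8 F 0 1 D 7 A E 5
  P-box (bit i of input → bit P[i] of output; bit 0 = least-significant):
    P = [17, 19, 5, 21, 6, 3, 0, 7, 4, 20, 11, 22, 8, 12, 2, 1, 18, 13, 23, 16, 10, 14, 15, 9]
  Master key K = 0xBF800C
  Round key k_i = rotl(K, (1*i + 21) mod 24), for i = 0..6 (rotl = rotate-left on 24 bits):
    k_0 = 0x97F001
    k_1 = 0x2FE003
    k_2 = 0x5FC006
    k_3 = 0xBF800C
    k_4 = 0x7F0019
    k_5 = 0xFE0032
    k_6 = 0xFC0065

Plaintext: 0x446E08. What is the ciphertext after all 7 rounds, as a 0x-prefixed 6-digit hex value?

0x76466B

s_0 = plaintext = 0x446E08
s_1 = Round(s_0, k_0) = 0xED982C
s_2 = Round(s_1, k_1) = 0x740AF3
s_3 = Round(s_2, k_2) = 0x7FF273
s_4 = Round(s_3, k_3) = 0x5B83B8
s_5 = Round(s_4, k_4) = 0x905FFE
s_6 = Round(s_5, k_5) = 0x563941
s_7 = Round(s_6, k_6) = 0x76466B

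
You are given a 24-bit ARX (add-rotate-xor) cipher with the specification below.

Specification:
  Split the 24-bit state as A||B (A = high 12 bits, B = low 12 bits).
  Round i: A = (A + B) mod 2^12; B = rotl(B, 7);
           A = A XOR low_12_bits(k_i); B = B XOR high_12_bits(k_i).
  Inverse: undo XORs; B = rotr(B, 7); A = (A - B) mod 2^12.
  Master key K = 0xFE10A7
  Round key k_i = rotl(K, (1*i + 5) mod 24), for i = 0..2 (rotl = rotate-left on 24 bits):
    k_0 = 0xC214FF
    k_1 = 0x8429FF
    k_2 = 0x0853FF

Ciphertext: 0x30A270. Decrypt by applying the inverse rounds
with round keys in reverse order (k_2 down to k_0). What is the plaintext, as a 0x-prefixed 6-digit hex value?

s_0 = ciphertext = 0x30A270
s_1 = InvRound(s_0, k_2) = 0x250EA5
s_2 = InvRound(s_1, k_1) = 0xEC2CED
s_3 = InvRound(s_2, k_0) = 0x0BC981

0x0BC981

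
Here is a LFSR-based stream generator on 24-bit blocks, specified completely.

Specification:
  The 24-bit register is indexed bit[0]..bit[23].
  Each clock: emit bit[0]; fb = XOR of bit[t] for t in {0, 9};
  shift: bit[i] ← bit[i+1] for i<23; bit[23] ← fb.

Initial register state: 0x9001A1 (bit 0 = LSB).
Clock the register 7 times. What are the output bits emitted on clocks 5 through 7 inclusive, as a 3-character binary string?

010

reg_0 = 0x9001A1
clock 1: out=1, reg = 0xC800D0
clock 2: out=0, reg = 0x640068
clock 3: out=0, reg = 0x320034
clock 4: out=0, reg = 0x19001A
clock 5: out=0, reg = 0x0C800D
clock 6: out=1, reg = 0x864006
clock 7: out=0, reg = 0x432003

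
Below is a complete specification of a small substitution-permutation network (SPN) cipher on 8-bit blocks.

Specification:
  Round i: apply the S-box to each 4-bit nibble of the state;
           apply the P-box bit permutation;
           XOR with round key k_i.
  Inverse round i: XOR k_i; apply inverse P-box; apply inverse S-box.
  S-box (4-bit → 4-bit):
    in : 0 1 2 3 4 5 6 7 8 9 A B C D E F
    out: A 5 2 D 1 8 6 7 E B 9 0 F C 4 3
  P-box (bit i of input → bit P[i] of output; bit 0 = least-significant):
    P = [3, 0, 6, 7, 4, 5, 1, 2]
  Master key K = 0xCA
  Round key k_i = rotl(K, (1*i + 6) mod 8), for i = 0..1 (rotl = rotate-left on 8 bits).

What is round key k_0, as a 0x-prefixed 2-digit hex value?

0xB2

K = 0xCA
k_0 = rotl(K, (1*0+6) mod 8) = rotl(K, 6) = 0xB2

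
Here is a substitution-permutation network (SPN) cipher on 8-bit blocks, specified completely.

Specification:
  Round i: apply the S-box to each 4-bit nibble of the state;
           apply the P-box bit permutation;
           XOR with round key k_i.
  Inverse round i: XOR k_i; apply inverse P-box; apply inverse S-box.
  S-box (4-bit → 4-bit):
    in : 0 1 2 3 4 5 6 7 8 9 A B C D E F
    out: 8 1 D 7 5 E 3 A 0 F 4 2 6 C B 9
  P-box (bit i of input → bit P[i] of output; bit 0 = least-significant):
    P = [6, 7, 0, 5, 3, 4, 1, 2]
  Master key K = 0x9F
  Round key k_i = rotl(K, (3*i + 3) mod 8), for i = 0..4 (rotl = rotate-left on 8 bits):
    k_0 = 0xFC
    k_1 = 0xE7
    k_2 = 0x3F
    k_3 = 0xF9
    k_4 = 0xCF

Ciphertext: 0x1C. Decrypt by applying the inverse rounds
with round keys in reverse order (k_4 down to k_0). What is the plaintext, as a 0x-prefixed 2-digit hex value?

0x2A

s_0 = ciphertext = 0x1C
s_1 = InvRound(s_0, k_4) = 0xC3
s_2 = InvRound(s_1, k_3) = 0x30
s_3 = InvRound(s_2, k_2) = 0x2A
s_4 = InvRound(s_3, k_1) = 0xF3
s_5 = InvRound(s_4, k_0) = 0x2A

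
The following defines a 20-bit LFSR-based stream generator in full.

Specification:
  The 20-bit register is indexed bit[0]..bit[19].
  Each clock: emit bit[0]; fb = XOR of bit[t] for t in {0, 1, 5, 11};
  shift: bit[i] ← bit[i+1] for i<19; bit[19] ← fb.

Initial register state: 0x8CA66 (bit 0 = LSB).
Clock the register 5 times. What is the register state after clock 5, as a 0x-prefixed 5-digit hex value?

reg_0 = 0x8CA66
clock 1: out=0, reg = 0xC6533
clock 2: out=1, reg = 0xE3299
clock 3: out=1, reg = 0xF194C
clock 4: out=0, reg = 0xF8CA6
clock 5: out=0, reg = 0xFC653

0xFC653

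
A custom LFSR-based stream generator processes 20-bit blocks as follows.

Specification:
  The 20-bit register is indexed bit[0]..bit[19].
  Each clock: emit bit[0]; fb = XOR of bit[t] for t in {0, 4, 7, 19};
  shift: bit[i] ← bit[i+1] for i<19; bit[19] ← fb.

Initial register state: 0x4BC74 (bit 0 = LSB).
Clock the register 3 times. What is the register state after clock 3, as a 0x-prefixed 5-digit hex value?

reg_0 = 0x4BC74
clock 1: out=0, reg = 0xA5E3A
clock 2: out=0, reg = 0x52F1D
clock 3: out=1, reg = 0x2978E

0x2978E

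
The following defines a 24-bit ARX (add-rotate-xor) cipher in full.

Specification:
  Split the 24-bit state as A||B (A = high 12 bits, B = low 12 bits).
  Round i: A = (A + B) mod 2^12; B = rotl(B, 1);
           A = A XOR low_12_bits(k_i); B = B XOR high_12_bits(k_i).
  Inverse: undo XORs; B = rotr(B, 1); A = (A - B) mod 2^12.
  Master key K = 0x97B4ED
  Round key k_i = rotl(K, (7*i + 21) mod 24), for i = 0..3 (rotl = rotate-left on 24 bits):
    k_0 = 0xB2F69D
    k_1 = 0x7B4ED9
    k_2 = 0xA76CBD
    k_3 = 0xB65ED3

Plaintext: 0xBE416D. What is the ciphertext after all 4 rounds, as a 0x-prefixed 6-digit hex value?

0x841EF5

s_0 = plaintext = 0xBE416D
s_1 = Round(s_0, k_0) = 0xBCC9F5
s_2 = Round(s_1, k_1) = 0xB1845F
s_3 = Round(s_2, k_2) = 0x3CA2C8
s_4 = Round(s_3, k_3) = 0x841EF5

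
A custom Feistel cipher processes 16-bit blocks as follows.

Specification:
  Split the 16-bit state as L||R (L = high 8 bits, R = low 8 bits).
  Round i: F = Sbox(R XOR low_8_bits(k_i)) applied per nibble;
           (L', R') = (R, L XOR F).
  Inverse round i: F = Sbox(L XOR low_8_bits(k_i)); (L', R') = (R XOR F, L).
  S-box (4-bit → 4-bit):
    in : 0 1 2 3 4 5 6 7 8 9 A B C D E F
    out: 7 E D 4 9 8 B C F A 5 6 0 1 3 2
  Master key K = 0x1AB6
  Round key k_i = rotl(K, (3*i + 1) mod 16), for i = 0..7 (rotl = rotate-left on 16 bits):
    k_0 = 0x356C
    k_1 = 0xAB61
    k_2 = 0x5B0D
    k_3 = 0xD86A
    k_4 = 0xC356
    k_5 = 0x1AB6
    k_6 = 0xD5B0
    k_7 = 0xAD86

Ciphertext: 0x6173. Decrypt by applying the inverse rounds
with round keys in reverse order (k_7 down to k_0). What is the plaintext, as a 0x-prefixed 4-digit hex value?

0xD017

s_0 = ciphertext = 0x6173
s_1 = InvRound(s_0, k_7) = 0x4F61
s_2 = InvRound(s_1, k_6) = 0x434F
s_3 = InvRound(s_2, k_5) = 0x6743
s_4 = InvRound(s_3, k_4) = 0x0D67
s_5 = InvRound(s_4, k_3) = 0xDB0D
s_6 = InvRound(s_5, k_2) = 0x16DB
s_7 = InvRound(s_6, k_1) = 0x1716
s_8 = InvRound(s_7, k_0) = 0xD017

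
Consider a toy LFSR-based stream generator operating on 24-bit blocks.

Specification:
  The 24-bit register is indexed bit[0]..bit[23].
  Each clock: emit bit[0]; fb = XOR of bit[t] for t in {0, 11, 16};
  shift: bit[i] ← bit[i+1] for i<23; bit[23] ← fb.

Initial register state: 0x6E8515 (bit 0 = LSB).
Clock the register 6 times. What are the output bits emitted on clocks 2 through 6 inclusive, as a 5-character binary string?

reg_0 = 0x6E8515
clock 1: out=1, reg = 0xB7428A
clock 2: out=0, reg = 0xDBA145
clock 3: out=1, reg = 0x6DD0A2
clock 4: out=0, reg = 0xB6E851
clock 5: out=1, reg = 0x5B7428
clock 6: out=0, reg = 0xADBA14

01010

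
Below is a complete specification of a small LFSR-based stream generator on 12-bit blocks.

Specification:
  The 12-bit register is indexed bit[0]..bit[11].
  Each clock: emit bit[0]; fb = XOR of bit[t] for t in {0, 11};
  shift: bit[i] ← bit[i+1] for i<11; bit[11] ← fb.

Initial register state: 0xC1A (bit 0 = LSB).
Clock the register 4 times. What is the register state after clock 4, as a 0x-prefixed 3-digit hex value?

0x9C1

reg_0 = 0xC1A
clock 1: out=0, reg = 0xE0D
clock 2: out=1, reg = 0x706
clock 3: out=0, reg = 0x383
clock 4: out=1, reg = 0x9C1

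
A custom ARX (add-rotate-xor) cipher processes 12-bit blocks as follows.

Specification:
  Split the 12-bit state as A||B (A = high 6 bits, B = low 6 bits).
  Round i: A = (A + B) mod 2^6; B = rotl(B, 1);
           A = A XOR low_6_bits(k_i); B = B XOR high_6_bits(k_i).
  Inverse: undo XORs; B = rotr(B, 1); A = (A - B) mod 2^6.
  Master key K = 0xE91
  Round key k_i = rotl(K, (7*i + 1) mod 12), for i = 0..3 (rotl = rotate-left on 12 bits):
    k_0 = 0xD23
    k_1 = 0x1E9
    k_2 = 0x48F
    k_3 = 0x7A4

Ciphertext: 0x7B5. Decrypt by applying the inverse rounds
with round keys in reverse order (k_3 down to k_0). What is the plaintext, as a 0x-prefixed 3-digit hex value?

0xC17

s_0 = ciphertext = 0x7B5
s_1 = InvRound(s_0, k_3) = 0x175
s_2 = InvRound(s_1, k_2) = 0x5F3
s_3 = InvRound(s_2, k_1) = 0x91A
s_4 = InvRound(s_3, k_0) = 0xC17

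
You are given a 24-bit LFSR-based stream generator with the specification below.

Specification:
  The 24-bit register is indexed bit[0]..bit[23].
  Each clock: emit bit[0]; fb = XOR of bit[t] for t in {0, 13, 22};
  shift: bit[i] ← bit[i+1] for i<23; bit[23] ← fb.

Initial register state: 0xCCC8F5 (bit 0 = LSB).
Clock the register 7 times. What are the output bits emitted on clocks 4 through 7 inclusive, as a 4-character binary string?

0111

reg_0 = 0xCCC8F5
clock 1: out=1, reg = 0x66647A
clock 2: out=0, reg = 0x33323D
clock 3: out=1, reg = 0x19991E
clock 4: out=0, reg = 0x0CCC8F
clock 5: out=1, reg = 0x866647
clock 6: out=1, reg = 0x433323
clock 7: out=1, reg = 0xA19991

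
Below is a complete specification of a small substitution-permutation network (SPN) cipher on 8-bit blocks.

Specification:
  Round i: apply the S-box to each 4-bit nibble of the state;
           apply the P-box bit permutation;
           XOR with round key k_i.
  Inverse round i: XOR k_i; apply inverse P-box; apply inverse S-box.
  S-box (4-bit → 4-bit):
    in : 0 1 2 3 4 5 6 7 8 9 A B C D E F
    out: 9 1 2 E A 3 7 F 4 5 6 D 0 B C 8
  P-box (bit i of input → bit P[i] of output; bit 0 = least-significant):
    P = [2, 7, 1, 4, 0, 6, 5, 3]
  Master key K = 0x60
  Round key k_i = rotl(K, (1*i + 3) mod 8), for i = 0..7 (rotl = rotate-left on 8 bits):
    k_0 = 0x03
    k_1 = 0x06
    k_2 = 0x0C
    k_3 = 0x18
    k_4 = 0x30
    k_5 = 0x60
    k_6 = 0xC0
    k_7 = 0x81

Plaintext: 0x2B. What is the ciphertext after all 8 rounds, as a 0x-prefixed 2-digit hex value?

s_0 = plaintext = 0x2B
s_1 = Round(s_0, k_0) = 0x55
s_2 = Round(s_1, k_1) = 0xC3
s_3 = Round(s_2, k_2) = 0x9E
s_4 = Round(s_3, k_3) = 0x2B
s_5 = Round(s_4, k_4) = 0x66
s_6 = Round(s_5, k_5) = 0x87
s_7 = Round(s_6, k_6) = 0x76
s_8 = Round(s_7, k_7) = 0x6E

0x6E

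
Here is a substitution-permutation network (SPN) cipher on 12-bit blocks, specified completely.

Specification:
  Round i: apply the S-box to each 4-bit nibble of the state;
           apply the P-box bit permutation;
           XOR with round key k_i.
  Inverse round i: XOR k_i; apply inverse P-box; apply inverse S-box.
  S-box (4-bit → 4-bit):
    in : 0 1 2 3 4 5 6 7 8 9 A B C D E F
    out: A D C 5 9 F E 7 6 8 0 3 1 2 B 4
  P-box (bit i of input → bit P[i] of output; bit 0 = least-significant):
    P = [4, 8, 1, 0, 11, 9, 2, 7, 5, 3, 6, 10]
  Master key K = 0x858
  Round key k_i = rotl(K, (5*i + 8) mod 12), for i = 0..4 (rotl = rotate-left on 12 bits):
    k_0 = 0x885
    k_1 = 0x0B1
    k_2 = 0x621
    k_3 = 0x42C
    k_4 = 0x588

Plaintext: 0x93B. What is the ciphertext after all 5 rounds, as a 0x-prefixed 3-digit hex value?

0x8D4

s_0 = plaintext = 0x93B
s_1 = Round(s_0, k_0) = 0x591
s_2 = Round(s_1, k_1) = 0x44A
s_3 = Round(s_2, k_2) = 0xA81
s_4 = Round(s_3, k_3) = 0x63B
s_5 = Round(s_4, k_4) = 0x8D4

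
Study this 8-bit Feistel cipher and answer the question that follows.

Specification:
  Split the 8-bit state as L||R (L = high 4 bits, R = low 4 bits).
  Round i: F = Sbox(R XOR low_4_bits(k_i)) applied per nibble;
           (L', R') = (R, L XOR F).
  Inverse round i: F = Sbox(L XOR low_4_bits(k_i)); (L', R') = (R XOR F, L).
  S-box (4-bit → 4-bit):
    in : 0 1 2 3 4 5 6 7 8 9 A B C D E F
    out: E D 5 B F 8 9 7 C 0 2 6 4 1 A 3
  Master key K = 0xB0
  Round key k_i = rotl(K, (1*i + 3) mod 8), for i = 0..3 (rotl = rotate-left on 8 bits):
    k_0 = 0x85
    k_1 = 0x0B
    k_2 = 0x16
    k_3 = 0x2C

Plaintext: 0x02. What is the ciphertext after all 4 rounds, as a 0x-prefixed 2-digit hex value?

s_0 = plaintext = 0x02
s_1 = Round(s_0, k_0) = 0x27
s_2 = Round(s_1, k_1) = 0x76
s_3 = Round(s_2, k_2) = 0x69
s_4 = Round(s_3, k_3) = 0x9E

0x9E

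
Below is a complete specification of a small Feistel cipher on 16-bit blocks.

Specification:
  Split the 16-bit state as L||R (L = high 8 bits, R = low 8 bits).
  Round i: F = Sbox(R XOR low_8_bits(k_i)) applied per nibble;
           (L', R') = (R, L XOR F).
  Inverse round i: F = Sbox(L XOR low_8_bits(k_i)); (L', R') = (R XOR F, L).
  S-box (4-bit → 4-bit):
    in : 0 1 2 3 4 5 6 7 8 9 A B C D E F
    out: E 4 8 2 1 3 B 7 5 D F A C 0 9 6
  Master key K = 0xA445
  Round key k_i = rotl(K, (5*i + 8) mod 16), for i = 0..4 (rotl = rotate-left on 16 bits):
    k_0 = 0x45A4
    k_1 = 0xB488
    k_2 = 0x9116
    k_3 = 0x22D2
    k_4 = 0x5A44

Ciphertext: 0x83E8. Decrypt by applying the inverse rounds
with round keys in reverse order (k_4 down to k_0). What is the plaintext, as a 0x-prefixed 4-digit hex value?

0x1722

s_0 = ciphertext = 0x83E8
s_1 = InvRound(s_0, k_4) = 0x2F83
s_2 = InvRound(s_1, k_3) = 0xE32F
s_3 = InvRound(s_2, k_2) = 0x4CE3
s_4 = InvRound(s_3, k_1) = 0x224C
s_5 = InvRound(s_4, k_0) = 0x1722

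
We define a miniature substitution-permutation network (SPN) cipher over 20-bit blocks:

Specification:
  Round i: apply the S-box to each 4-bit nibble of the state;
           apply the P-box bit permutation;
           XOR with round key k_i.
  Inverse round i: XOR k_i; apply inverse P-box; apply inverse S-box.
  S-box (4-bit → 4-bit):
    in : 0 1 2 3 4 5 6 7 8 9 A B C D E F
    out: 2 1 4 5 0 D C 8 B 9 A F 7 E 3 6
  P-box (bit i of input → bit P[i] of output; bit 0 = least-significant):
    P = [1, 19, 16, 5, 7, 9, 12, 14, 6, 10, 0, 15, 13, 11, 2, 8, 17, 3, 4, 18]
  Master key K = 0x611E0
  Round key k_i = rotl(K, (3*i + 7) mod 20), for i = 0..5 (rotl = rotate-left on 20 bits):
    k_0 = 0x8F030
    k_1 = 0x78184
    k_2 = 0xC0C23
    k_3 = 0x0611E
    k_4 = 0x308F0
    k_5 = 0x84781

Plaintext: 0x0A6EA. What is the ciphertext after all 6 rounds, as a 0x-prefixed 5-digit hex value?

0xBC6E1

s_0 = plaintext = 0x0A6EA
s_1 = Round(s_0, k_0) = 0x07B99
s_2 = Round(s_1, k_1) = 0x7446F
s_3 = Round(s_2, k_2) = 0x15C23
s_4 = Round(s_3, k_3) = 0x35459
s_5 = Round(s_4, k_4) = 0x17946
s_6 = Round(s_5, k_5) = 0xBC6E1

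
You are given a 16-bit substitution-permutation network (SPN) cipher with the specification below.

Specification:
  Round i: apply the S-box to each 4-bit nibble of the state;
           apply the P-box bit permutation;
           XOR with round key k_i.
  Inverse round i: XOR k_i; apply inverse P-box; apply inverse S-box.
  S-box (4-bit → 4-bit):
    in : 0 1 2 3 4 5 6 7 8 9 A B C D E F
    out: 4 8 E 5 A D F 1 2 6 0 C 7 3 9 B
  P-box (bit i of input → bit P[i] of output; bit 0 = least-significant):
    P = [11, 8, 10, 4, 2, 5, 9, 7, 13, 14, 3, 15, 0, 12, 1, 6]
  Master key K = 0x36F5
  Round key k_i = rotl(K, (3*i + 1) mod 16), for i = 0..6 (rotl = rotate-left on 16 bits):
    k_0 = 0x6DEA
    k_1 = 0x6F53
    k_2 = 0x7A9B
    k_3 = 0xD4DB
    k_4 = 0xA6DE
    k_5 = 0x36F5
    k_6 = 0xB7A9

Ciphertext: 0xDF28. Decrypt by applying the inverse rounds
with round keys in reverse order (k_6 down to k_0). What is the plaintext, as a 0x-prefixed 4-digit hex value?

s_0 = ciphertext = 0xDF28
s_1 = InvRound(s_0, k_6) = 0x7D17
s_2 = InvRound(s_1, k_5) = 0xB82D
s_3 = InvRound(s_2, k_4) = 0x6A25
s_4 = InvRound(s_3, k_3) = 0x2565
s_5 = InvRound(s_4, k_2) = 0x2966
s_6 = InvRound(s_5, k_1) = 0x78CB
s_7 = InvRound(s_6, k_0) = 0xDA89

0xDA89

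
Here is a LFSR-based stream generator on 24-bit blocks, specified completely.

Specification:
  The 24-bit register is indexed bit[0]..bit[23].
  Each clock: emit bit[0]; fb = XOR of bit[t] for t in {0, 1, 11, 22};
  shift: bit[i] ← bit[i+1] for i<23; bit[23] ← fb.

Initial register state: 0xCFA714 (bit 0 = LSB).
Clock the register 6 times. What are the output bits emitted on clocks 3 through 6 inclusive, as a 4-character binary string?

reg_0 = 0xCFA714
clock 1: out=0, reg = 0xE7D38A
clock 2: out=0, reg = 0x73E9C5
clock 3: out=1, reg = 0xB9F4E2
clock 4: out=0, reg = 0xDCFA71
clock 5: out=1, reg = 0xEE7D38
clock 6: out=0, reg = 0x773E9C

1010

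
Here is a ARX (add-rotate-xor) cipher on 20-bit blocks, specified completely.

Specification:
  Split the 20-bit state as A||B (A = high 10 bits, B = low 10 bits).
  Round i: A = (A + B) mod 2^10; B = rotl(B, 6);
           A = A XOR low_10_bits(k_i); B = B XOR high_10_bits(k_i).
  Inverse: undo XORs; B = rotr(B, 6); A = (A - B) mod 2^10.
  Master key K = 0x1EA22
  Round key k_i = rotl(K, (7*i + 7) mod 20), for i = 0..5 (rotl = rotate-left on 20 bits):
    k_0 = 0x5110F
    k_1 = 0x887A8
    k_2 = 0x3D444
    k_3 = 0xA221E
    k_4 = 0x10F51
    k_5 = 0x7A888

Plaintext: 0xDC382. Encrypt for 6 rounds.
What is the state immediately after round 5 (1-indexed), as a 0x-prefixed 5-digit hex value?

0xCF3F0

s_0 = plaintext = 0xDC382
s_1 = Round(s_0, k_0) = 0xFF5FC
s_2 = Round(s_1, k_1) = 0x9453E
s_3 = Round(s_2, k_2) = 0xF2F66
s_4 = Round(s_3, k_3) = 0x4BF3E
s_5 = Round(s_4, k_4) = 0xCF3F0
s_6 = Round(s_5, k_5) = 0xE91D5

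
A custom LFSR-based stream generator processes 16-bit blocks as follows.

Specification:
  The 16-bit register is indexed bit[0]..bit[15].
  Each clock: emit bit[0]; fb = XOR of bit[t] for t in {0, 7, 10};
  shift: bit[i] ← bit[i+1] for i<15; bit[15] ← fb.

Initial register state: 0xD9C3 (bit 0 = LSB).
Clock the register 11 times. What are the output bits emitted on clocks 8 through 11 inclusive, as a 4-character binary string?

1100

reg_0 = 0xD9C3
clock 1: out=1, reg = 0x6CE1
clock 2: out=1, reg = 0xB670
clock 3: out=0, reg = 0xDB38
clock 4: out=0, reg = 0x6D9C
clock 5: out=0, reg = 0x36CE
clock 6: out=0, reg = 0x1B67
clock 7: out=1, reg = 0x8DB3
clock 8: out=1, reg = 0xC6D9
clock 9: out=1, reg = 0xE36C
clock 10: out=0, reg = 0x71B6
clock 11: out=0, reg = 0xB8DB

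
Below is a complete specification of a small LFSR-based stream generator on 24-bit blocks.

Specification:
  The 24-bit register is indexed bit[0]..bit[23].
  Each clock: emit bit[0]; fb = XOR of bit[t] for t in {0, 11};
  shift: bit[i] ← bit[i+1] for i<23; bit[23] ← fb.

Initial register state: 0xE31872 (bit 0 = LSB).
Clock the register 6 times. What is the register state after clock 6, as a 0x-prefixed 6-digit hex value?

0x478C61

reg_0 = 0xE31872
clock 1: out=0, reg = 0xF18C39
clock 2: out=1, reg = 0x78C61C
clock 3: out=0, reg = 0x3C630E
clock 4: out=0, reg = 0x1E3187
clock 5: out=1, reg = 0x8F18C3
clock 6: out=1, reg = 0x478C61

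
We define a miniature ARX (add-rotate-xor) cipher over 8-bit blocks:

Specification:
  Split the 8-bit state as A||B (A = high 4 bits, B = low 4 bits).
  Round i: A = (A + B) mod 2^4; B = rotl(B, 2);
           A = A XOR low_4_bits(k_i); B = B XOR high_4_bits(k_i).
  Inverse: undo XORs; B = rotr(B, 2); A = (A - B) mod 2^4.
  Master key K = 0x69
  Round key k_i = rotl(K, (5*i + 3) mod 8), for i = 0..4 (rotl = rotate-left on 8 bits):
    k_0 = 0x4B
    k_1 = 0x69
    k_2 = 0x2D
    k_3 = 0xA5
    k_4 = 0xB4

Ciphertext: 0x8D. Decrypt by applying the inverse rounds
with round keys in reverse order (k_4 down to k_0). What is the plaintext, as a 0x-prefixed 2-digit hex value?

s_0 = ciphertext = 0x8D
s_1 = InvRound(s_0, k_4) = 0x39
s_2 = InvRound(s_1, k_3) = 0xAC
s_3 = InvRound(s_2, k_2) = 0xCB
s_4 = InvRound(s_3, k_1) = 0xE7
s_5 = InvRound(s_4, k_0) = 0x9C

0x9C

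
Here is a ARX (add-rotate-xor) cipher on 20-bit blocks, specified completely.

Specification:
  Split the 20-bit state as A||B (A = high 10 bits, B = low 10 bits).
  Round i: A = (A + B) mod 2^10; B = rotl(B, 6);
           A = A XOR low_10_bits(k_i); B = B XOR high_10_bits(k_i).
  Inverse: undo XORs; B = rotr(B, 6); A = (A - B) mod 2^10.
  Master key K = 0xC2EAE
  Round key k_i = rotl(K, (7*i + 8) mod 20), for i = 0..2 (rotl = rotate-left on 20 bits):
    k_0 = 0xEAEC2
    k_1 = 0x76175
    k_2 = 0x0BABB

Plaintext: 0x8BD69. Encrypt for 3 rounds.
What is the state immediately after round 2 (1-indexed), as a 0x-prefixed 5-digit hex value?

0x88A87

s_0 = plaintext = 0x8BD69
s_1 = Round(s_0, k_0) = 0x569FD
s_2 = Round(s_1, k_1) = 0x88A87
s_3 = Round(s_2, k_2) = 0x849C6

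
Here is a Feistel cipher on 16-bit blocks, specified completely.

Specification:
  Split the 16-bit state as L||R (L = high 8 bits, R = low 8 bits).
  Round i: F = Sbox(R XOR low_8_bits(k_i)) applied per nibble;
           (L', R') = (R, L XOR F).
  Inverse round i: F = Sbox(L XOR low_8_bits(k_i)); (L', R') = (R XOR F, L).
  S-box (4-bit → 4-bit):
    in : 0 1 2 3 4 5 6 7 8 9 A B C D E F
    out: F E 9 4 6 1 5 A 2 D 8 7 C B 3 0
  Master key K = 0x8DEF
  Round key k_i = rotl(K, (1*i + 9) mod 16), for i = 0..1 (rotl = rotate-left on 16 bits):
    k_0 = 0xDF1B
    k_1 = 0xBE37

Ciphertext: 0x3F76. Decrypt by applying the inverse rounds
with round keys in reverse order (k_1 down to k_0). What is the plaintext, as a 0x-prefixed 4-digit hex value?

0xEF84

s_0 = ciphertext = 0x3F76
s_1 = InvRound(s_0, k_1) = 0x843F
s_2 = InvRound(s_1, k_0) = 0xEF84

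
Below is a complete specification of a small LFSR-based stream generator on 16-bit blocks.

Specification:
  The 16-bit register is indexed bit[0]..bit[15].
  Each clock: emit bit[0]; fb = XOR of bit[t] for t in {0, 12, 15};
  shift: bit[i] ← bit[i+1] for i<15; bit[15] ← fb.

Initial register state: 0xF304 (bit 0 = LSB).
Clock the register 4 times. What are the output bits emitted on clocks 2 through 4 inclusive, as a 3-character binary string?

010

reg_0 = 0xF304
clock 1: out=0, reg = 0x7982
clock 2: out=0, reg = 0xBCC1
clock 3: out=1, reg = 0xDE60
clock 4: out=0, reg = 0x6F30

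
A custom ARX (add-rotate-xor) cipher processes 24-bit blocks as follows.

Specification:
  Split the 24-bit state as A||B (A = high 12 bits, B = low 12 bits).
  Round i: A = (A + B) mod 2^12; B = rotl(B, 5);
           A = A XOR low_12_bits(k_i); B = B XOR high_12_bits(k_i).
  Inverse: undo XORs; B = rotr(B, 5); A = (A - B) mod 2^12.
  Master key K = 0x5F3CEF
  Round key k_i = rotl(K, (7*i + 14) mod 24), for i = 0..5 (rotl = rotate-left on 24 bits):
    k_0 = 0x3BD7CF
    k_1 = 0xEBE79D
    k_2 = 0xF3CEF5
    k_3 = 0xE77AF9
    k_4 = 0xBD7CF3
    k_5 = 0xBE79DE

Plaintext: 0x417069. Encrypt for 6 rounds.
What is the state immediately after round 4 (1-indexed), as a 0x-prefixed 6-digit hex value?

0x63E6A9

s_0 = plaintext = 0x417069
s_1 = Round(s_0, k_0) = 0x34FE9D
s_2 = Round(s_1, k_1) = 0x671D03
s_3 = Round(s_2, k_2) = 0xD81F46
s_4 = Round(s_3, k_3) = 0x63E6A9
s_5 = Round(s_4, k_4) = 0x014EFA
s_6 = Round(s_5, k_5) = 0x6D04BA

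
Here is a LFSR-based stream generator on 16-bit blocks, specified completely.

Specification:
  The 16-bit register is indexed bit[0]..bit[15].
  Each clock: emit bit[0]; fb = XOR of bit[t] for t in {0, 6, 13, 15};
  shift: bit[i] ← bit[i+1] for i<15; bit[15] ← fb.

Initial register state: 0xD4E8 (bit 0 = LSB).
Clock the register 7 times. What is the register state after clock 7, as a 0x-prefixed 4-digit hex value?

reg_0 = 0xD4E8
clock 1: out=0, reg = 0x6A74
clock 2: out=0, reg = 0x353A
clock 3: out=0, reg = 0x9A9D
clock 4: out=1, reg = 0x4D4E
clock 5: out=0, reg = 0xA6A7
clock 6: out=1, reg = 0xD353
clock 7: out=1, reg = 0xE9A9

0xE9A9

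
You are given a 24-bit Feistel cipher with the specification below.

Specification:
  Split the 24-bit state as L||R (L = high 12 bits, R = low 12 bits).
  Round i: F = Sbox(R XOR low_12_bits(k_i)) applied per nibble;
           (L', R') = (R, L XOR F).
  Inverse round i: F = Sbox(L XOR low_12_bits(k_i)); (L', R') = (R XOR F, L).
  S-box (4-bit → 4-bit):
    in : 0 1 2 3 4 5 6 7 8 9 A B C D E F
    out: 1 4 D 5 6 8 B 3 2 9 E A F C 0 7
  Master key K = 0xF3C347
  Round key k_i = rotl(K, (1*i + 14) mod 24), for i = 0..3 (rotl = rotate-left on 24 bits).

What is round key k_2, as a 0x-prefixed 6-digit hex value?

K = 0xF3C347
k_0 = rotl(K, (1*0+14) mod 24) = rotl(K, 14) = 0xD1FCF0
k_1 = rotl(K, (1*1+14) mod 24) = rotl(K, 15) = 0xA3F9E1
k_2 = rotl(K, (1*2+14) mod 24) = rotl(K, 16) = 0x47F3C3

0x47F3C3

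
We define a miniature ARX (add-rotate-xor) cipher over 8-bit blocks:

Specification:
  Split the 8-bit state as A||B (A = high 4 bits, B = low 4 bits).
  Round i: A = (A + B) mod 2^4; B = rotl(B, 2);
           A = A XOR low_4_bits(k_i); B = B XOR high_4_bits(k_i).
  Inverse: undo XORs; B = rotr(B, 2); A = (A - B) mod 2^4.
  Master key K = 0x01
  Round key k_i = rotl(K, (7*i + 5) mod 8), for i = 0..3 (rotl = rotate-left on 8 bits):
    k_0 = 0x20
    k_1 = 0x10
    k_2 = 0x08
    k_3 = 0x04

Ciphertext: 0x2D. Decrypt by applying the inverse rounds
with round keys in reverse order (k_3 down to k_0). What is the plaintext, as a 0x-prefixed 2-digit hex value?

s_0 = ciphertext = 0x2D
s_1 = InvRound(s_0, k_3) = 0xF7
s_2 = InvRound(s_1, k_2) = 0xAD
s_3 = InvRound(s_2, k_1) = 0x73
s_4 = InvRound(s_3, k_0) = 0x34

0x34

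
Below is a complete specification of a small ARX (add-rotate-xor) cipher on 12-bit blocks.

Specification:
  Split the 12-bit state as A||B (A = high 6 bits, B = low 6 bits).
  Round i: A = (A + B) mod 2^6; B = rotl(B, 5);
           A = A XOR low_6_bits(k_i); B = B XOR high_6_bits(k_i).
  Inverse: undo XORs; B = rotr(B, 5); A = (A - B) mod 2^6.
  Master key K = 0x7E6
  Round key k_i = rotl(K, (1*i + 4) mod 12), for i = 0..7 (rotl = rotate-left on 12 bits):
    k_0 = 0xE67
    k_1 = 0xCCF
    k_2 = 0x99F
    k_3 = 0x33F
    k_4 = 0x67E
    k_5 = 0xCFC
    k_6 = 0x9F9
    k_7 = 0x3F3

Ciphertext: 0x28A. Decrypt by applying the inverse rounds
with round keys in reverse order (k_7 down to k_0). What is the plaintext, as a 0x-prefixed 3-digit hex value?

0x2CF

s_0 = ciphertext = 0x28A
s_1 = InvRound(s_0, k_7) = 0xBCA
s_2 = InvRound(s_1, k_6) = 0xEDB
s_3 = InvRound(s_2, k_5) = 0xD91
s_4 = InvRound(s_3, k_4) = 0xE10
s_5 = InvRound(s_4, k_3) = 0x3F8
s_6 = InvRound(s_5, k_2) = 0x53C
s_7 = InvRound(s_6, k_1) = 0xF5E
s_8 = InvRound(s_7, k_0) = 0x2CF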